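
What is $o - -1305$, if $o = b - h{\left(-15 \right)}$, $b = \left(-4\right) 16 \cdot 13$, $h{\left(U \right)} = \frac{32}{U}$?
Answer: $\frac{7127}{15} \approx 475.13$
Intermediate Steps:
$b = -832$ ($b = \left(-64\right) 13 = -832$)
$o = - \frac{12448}{15}$ ($o = -832 - \frac{32}{-15} = -832 - 32 \left(- \frac{1}{15}\right) = -832 - - \frac{32}{15} = -832 + \frac{32}{15} = - \frac{12448}{15} \approx -829.87$)
$o - -1305 = - \frac{12448}{15} - -1305 = - \frac{12448}{15} + 1305 = \frac{7127}{15}$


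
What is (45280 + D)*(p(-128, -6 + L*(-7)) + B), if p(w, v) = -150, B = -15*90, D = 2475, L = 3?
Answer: -71632500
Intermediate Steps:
B = -1350
(45280 + D)*(p(-128, -6 + L*(-7)) + B) = (45280 + 2475)*(-150 - 1350) = 47755*(-1500) = -71632500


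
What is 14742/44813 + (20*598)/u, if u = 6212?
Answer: 156885196/69594589 ≈ 2.2543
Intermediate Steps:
14742/44813 + (20*598)/u = 14742/44813 + (20*598)/6212 = 14742*(1/44813) + 11960*(1/6212) = 14742/44813 + 2990/1553 = 156885196/69594589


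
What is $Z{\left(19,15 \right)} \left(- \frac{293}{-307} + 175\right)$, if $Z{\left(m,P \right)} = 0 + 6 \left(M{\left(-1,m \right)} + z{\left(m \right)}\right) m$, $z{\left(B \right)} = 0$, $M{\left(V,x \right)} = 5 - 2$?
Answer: $\frac{18474156}{307} \approx 60176.0$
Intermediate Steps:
$M{\left(V,x \right)} = 3$
$Z{\left(m,P \right)} = 18 m$ ($Z{\left(m,P \right)} = 0 + 6 \left(3 + 0\right) m = 0 + 6 \cdot 3 m = 0 + 18 m = 18 m$)
$Z{\left(19,15 \right)} \left(- \frac{293}{-307} + 175\right) = 18 \cdot 19 \left(- \frac{293}{-307} + 175\right) = 342 \left(\left(-293\right) \left(- \frac{1}{307}\right) + 175\right) = 342 \left(\frac{293}{307} + 175\right) = 342 \cdot \frac{54018}{307} = \frac{18474156}{307}$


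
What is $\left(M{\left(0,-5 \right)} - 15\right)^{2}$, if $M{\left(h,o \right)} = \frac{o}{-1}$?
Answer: $100$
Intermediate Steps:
$M{\left(h,o \right)} = - o$ ($M{\left(h,o \right)} = o \left(-1\right) = - o$)
$\left(M{\left(0,-5 \right)} - 15\right)^{2} = \left(\left(-1\right) \left(-5\right) - 15\right)^{2} = \left(5 - 15\right)^{2} = \left(-10\right)^{2} = 100$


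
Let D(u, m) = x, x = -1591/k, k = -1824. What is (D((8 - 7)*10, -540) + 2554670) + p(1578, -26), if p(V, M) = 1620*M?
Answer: 4582892791/1824 ≈ 2.5126e+6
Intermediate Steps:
x = 1591/1824 (x = -1591/(-1824) = -1591*(-1/1824) = 1591/1824 ≈ 0.87226)
D(u, m) = 1591/1824
(D((8 - 7)*10, -540) + 2554670) + p(1578, -26) = (1591/1824 + 2554670) + 1620*(-26) = 4659719671/1824 - 42120 = 4582892791/1824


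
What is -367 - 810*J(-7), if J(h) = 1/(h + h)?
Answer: -2164/7 ≈ -309.14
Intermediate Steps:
J(h) = 1/(2*h)
-367 - 810*J(-7) = -367 - 405/(-7) = -367 - 405*(-1)/7 = -367 - 810*(-1/14) = -367 + 405/7 = -2164/7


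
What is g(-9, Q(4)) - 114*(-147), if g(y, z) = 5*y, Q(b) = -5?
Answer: 16713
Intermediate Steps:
g(-9, Q(4)) - 114*(-147) = 5*(-9) - 114*(-147) = -45 + 16758 = 16713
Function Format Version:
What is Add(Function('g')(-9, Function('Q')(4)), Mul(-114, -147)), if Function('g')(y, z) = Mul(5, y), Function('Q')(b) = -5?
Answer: 16713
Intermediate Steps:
Add(Function('g')(-9, Function('Q')(4)), Mul(-114, -147)) = Add(Mul(5, -9), Mul(-114, -147)) = Add(-45, 16758) = 16713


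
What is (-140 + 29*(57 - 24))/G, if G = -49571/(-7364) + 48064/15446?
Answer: 46464564524/559808481 ≈ 83.001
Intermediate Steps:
G = 559808481/56872172 (G = -49571*(-1/7364) + 48064*(1/15446) = 49571/7364 + 24032/7723 = 559808481/56872172 ≈ 9.8433)
(-140 + 29*(57 - 24))/G = (-140 + 29*(57 - 24))/(559808481/56872172) = (-140 + 29*33)*(56872172/559808481) = (-140 + 957)*(56872172/559808481) = 817*(56872172/559808481) = 46464564524/559808481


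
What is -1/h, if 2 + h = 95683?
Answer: -1/95681 ≈ -1.0451e-5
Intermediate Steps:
h = 95681 (h = -2 + 95683 = 95681)
-1/h = -1/95681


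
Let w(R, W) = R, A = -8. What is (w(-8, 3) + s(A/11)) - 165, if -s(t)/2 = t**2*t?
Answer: -229239/1331 ≈ -172.23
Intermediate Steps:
s(t) = -2*t**3 (s(t) = -2*t**2*t = -2*t**3)
(w(-8, 3) + s(A/11)) - 165 = (-8 - 2*(-8/11)**3) - 165 = (-8 - 2*(-512/1331)) - 165 = (-8 + 1024/1331) - 165 = -9624/1331 - 165 = -229239/1331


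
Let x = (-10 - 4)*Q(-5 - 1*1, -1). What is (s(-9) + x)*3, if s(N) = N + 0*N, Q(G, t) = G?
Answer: 225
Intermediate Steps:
s(N) = N (s(N) = N + 0 = N)
x = 84 (x = (-10 - 4)*(-5 - 1*1) = -14*(-5 - 1) = -14*(-6) = 84)
(s(-9) + x)*3 = (-9 + 84)*3 = 75*3 = 225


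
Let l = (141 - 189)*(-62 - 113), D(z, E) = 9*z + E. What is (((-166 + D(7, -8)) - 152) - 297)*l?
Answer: -4704000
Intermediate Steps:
D(z, E) = E + 9*z
l = 8400 (l = -48*(-175) = 8400)
(((-166 + D(7, -8)) - 152) - 297)*l = (((-166 + (-8 + 9*7)) - 152) - 297)*8400 = (((-166 + (-8 + 63)) - 152) - 297)*8400 = (((-166 + 55) - 152) - 297)*8400 = ((-111 - 152) - 297)*8400 = (-263 - 297)*8400 = -560*8400 = -4704000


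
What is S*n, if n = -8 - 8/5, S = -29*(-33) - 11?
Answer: -45408/5 ≈ -9081.6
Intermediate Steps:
S = 946 (S = 957 - 11 = 946)
n = -48/5 (n = -8 - 8*1/5 = -8 - 8/5 = -48/5 ≈ -9.6000)
S*n = 946*(-48/5) = -45408/5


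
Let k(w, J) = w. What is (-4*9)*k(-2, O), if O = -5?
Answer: 72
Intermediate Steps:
(-4*9)*k(-2, O) = -4*9*(-2) = -36*(-2) = 72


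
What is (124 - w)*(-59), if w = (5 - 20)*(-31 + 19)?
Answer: 3304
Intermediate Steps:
w = 180 (w = -15*(-12) = 180)
(124 - w)*(-59) = (124 - 1*180)*(-59) = (124 - 180)*(-59) = -56*(-59) = 3304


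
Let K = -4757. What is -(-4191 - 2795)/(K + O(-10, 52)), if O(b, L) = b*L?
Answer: -6986/5277 ≈ -1.3239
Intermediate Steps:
O(b, L) = L*b
-(-4191 - 2795)/(K + O(-10, 52)) = -(-4191 - 2795)/(-4757 + 52*(-10)) = -(-6986)/(-4757 - 520) = -(-6986)/(-5277) = -(-6986)*(-1)/5277 = -1*6986/5277 = -6986/5277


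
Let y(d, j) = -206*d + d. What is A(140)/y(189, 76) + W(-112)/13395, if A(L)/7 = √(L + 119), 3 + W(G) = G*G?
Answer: 12541/13395 - √259/5535 ≈ 0.93334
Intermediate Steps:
W(G) = -3 + G² (W(G) = -3 + G*G = -3 + G²)
y(d, j) = -205*d
A(L) = 7*√(119 + L) (A(L) = 7*√(L + 119) = 7*√(119 + L))
A(140)/y(189, 76) + W(-112)/13395 = (7*√(119 + 140))/((-205*189)) + (-3 + (-112)²)/13395 = (7*√259)/(-38745) + (-3 + 12544)*(1/13395) = (7*√259)*(-1/38745) + 12541*(1/13395) = -√259/5535 + 12541/13395 = 12541/13395 - √259/5535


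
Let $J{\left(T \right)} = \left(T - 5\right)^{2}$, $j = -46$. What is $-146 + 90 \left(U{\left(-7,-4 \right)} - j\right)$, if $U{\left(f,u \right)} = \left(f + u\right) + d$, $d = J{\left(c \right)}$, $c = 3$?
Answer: $3364$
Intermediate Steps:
$J{\left(T \right)} = \left(-5 + T\right)^{2}$
$d = 4$ ($d = \left(-5 + 3\right)^{2} = \left(-2\right)^{2} = 4$)
$U{\left(f,u \right)} = 4 + f + u$ ($U{\left(f,u \right)} = \left(f + u\right) + 4 = 4 + f + u$)
$-146 + 90 \left(U{\left(-7,-4 \right)} - j\right) = -146 + 90 \left(\left(4 - 7 - 4\right) - -46\right) = -146 + 90 \left(-7 + 46\right) = -146 + 90 \cdot 39 = -146 + 3510 = 3364$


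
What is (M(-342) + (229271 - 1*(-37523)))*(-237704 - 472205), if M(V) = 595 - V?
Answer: -190064646479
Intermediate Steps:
(M(-342) + (229271 - 1*(-37523)))*(-237704 - 472205) = ((595 - 1*(-342)) + (229271 - 1*(-37523)))*(-237704 - 472205) = ((595 + 342) + (229271 + 37523))*(-709909) = (937 + 266794)*(-709909) = 267731*(-709909) = -190064646479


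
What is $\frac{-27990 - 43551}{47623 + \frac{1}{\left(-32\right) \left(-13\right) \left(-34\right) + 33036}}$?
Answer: $- \frac{1351552572}{899693717} \approx -1.5022$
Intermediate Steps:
$\frac{-27990 - 43551}{47623 + \frac{1}{\left(-32\right) \left(-13\right) \left(-34\right) + 33036}} = - \frac{71541}{47623 + \frac{1}{416 \left(-34\right) + 33036}} = - \frac{71541}{47623 + \frac{1}{-14144 + 33036}} = - \frac{71541}{47623 + \frac{1}{18892}} = - \frac{71541}{\frac{899693717}{18892}} = \left(-71541\right) \frac{18892}{899693717} = - \frac{1351552572}{899693717}$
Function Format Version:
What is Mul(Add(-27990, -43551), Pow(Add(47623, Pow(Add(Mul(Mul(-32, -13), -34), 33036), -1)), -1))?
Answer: Rational(-1351552572, 899693717) ≈ -1.5022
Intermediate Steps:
Mul(Add(-27990, -43551), Pow(Add(47623, Pow(Add(Mul(Mul(-32, -13), -34), 33036), -1)), -1)) = Mul(-71541, Pow(Add(47623, Pow(Add(Mul(416, -34), 33036), -1)), -1)) = Mul(-71541, Pow(Add(47623, Pow(Add(-14144, 33036), -1)), -1)) = Mul(-71541, Pow(Add(47623, Pow(18892, -1)), -1)) = Mul(-71541, Pow(Add(47623, Rational(1, 18892)), -1)) = Mul(-71541, Pow(Rational(899693717, 18892), -1)) = Mul(-71541, Rational(18892, 899693717)) = Rational(-1351552572, 899693717)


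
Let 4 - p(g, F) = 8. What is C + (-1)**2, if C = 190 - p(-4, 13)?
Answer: 195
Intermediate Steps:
p(g, F) = -4 (p(g, F) = 4 - 1*8 = 4 - 8 = -4)
C = 194 (C = 190 - 1*(-4) = 190 + 4 = 194)
C + (-1)**2 = 194 + (-1)**2 = 194 + 1 = 195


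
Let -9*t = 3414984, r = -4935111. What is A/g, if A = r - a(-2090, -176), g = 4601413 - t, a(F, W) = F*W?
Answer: -15908853/14942567 ≈ -1.0647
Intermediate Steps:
t = -1138328/3 (t = -⅑*3414984 = -1138328/3 ≈ -3.7944e+5)
g = 14942567/3 (g = 4601413 - 1*(-1138328/3) = 4601413 + 1138328/3 = 14942567/3 ≈ 4.9809e+6)
A = -5302951 (A = -4935111 - (-2090)*(-176) = -4935111 - 1*367840 = -4935111 - 367840 = -5302951)
A/g = -5302951/14942567/3 = -5302951*3/14942567 = -15908853/14942567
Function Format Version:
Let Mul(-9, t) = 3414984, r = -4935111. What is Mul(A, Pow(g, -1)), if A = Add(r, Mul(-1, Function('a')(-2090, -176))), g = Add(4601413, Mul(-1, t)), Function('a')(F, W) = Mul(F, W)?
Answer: Rational(-15908853, 14942567) ≈ -1.0647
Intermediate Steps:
t = Rational(-1138328, 3) (t = Mul(Rational(-1, 9), 3414984) = Rational(-1138328, 3) ≈ -3.7944e+5)
g = Rational(14942567, 3) (g = Add(4601413, Mul(-1, Rational(-1138328, 3))) = Add(4601413, Rational(1138328, 3)) = Rational(14942567, 3) ≈ 4.9809e+6)
A = -5302951 (A = Add(-4935111, Mul(-1, Mul(-2090, -176))) = Add(-4935111, Mul(-1, 367840)) = Add(-4935111, -367840) = -5302951)
Mul(A, Pow(g, -1)) = Mul(-5302951, Pow(Rational(14942567, 3), -1)) = Mul(-5302951, Rational(3, 14942567)) = Rational(-15908853, 14942567)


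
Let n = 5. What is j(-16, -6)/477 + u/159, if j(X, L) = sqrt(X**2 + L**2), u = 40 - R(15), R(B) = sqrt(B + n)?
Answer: 40/159 - 2*sqrt(5)/159 + 2*sqrt(73)/477 ≈ 0.25927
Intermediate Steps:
R(B) = sqrt(5 + B) (R(B) = sqrt(B + 5) = sqrt(5 + B))
u = 40 - 2*sqrt(5) (u = 40 - sqrt(5 + 15) = 40 - sqrt(20) = 40 - 2*sqrt(5) ≈ 35.528)
j(X, L) = sqrt(L**2 + X**2)
j(-16, -6)/477 + u/159 = sqrt((-6)**2 + (-16)**2)/477 + (40 - 2*sqrt(5))/159 = sqrt(36 + 256)*(1/477) + (40 - 2*sqrt(5))*(1/159) = sqrt(292)*(1/477) + (40/159 - 2*sqrt(5)/159) = (2*sqrt(73))*(1/477) + (40/159 - 2*sqrt(5)/159) = 2*sqrt(73)/477 + (40/159 - 2*sqrt(5)/159) = 40/159 - 2*sqrt(5)/159 + 2*sqrt(73)/477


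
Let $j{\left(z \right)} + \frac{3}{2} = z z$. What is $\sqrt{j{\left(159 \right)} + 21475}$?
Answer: $\frac{\sqrt{187018}}{2} \approx 216.23$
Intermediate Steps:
$j{\left(z \right)} = - \frac{3}{2} + z^{2}$ ($j{\left(z \right)} = - \frac{3}{2} + z z = - \frac{3}{2} + z^{2}$)
$\sqrt{j{\left(159 \right)} + 21475} = \sqrt{\left(- \frac{3}{2} + 159^{2}\right) + 21475} = \sqrt{\left(- \frac{3}{2} + 25281\right) + 21475} = \sqrt{\frac{50559}{2} + 21475} = \sqrt{\frac{93509}{2}} = \frac{\sqrt{187018}}{2}$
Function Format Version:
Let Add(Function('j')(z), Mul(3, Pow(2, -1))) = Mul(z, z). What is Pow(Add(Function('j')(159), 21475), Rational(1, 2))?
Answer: Mul(Rational(1, 2), Pow(187018, Rational(1, 2))) ≈ 216.23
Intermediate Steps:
Function('j')(z) = Add(Rational(-3, 2), Pow(z, 2)) (Function('j')(z) = Add(Rational(-3, 2), Mul(z, z)) = Add(Rational(-3, 2), Pow(z, 2)))
Pow(Add(Function('j')(159), 21475), Rational(1, 2)) = Pow(Add(Add(Rational(-3, 2), Pow(159, 2)), 21475), Rational(1, 2)) = Pow(Add(Add(Rational(-3, 2), 25281), 21475), Rational(1, 2)) = Pow(Add(Rational(50559, 2), 21475), Rational(1, 2)) = Pow(Rational(93509, 2), Rational(1, 2)) = Mul(Rational(1, 2), Pow(187018, Rational(1, 2)))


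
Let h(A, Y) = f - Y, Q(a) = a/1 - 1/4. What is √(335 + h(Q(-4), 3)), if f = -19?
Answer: √313 ≈ 17.692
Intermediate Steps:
Q(a) = -¼ + a (Q(a) = a*1 - 1*¼ = a - ¼ = -¼ + a)
h(A, Y) = -19 - Y
√(335 + h(Q(-4), 3)) = √(335 + (-19 - 1*3)) = √(335 + (-19 - 3)) = √(335 - 22) = √313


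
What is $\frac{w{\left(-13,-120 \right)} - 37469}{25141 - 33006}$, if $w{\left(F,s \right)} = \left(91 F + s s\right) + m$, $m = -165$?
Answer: $\frac{24417}{7865} \approx 3.1045$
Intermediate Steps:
$w{\left(F,s \right)} = -165 + s^{2} + 91 F$ ($w{\left(F,s \right)} = \left(91 F + s s\right) - 165 = \left(91 F + s^{2}\right) - 165 = \left(s^{2} + 91 F\right) - 165 = -165 + s^{2} + 91 F$)
$\frac{w{\left(-13,-120 \right)} - 37469}{25141 - 33006} = \frac{\left(-165 + \left(-120\right)^{2} + 91 \left(-13\right)\right) - 37469}{25141 - 33006} = \frac{\left(-165 + 14400 - 1183\right) - 37469}{-7865} = \left(13052 - 37469\right) \left(- \frac{1}{7865}\right) = \left(-24417\right) \left(- \frac{1}{7865}\right) = \frac{24417}{7865}$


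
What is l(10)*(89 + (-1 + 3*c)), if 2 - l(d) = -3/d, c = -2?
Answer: 943/5 ≈ 188.60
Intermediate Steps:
l(d) = 2 + 3/d (l(d) = 2 - (-3)/d = 2 + 3/d)
l(10)*(89 + (-1 + 3*c)) = (2 + 3/10)*(89 + (-1 + 3*(-2))) = (2 + 3*(⅒))*(89 + (-1 - 6)) = (2 + 3/10)*(89 - 7) = (23/10)*82 = 943/5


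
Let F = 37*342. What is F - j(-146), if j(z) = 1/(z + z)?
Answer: 3694969/292 ≈ 12654.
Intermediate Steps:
j(z) = 1/(2*z)
F = 12654
F - j(-146) = 12654 - 1/(2*(-146)) = 12654 - (-1)/(2*146) = 12654 - 1*(-1/292) = 12654 + 1/292 = 3694969/292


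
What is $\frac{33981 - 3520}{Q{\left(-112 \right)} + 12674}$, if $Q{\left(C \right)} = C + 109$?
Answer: $\frac{30461}{12671} \approx 2.404$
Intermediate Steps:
$Q{\left(C \right)} = 109 + C$
$\frac{33981 - 3520}{Q{\left(-112 \right)} + 12674} = \frac{33981 - 3520}{\left(109 - 112\right) + 12674} = \frac{30461}{-3 + 12674} = \frac{30461}{12671}$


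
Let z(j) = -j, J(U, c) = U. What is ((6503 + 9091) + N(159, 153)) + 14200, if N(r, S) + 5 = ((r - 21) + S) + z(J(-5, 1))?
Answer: 30085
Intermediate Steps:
N(r, S) = -21 + S + r (N(r, S) = -5 + (((r - 21) + S) - 1*(-5)) = -5 + (((-21 + r) + S) + 5) = -5 + ((-21 + S + r) + 5) = -5 + (-16 + S + r) = -21 + S + r)
((6503 + 9091) + N(159, 153)) + 14200 = ((6503 + 9091) + (-21 + 153 + 159)) + 14200 = (15594 + 291) + 14200 = 15885 + 14200 = 30085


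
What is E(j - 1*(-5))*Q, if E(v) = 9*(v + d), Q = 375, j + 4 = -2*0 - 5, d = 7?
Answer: 10125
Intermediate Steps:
j = -9 (j = -4 + (-2*0 - 5) = -4 + (0 - 5) = -4 - 5 = -9)
E(v) = 63 + 9*v (E(v) = 9*(v + 7) = 9*(7 + v) = 63 + 9*v)
E(j - 1*(-5))*Q = (63 + 9*(-9 - 1*(-5)))*375 = (63 + 9*(-9 + 5))*375 = (63 + 9*(-4))*375 = (63 - 36)*375 = 27*375 = 10125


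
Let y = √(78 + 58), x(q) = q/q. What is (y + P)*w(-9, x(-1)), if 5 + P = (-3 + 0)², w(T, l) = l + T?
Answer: -32 - 16*√34 ≈ -125.30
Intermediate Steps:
x(q) = 1
w(T, l) = T + l
y = 2*√34 (y = √136 = 2*√34 ≈ 11.662)
P = 4 (P = -5 + (-3 + 0)² = -5 + (-3)² = -5 + 9 = 4)
(y + P)*w(-9, x(-1)) = (2*√34 + 4)*(-9 + 1) = (4 + 2*√34)*(-8) = -32 - 16*√34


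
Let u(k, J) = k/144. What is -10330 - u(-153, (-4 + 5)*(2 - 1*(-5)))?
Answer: -165263/16 ≈ -10329.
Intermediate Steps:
u(k, J) = k/144 (u(k, J) = k*(1/144) = k/144)
-10330 - u(-153, (-4 + 5)*(2 - 1*(-5))) = -10330 - (-153)/144 = -10330 - 1*(-17/16) = -10330 + 17/16 = -165263/16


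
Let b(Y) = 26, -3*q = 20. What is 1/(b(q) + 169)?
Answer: 1/195 ≈ 0.0051282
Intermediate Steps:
q = -20/3 (q = -1/3*20 = -20/3 ≈ -6.6667)
1/(b(q) + 169) = 1/(26 + 169) = 1/195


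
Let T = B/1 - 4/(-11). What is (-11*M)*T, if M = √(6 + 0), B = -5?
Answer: 51*√6 ≈ 124.92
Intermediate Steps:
T = -51/11 (T = -5/1 - 4/(-11) = -5*1 - 4*(-1/11) = -5 + 4/11 = -51/11 ≈ -4.6364)
M = √6 ≈ 2.4495
(-11*M)*T = -11*√6*(-51/11) = 51*√6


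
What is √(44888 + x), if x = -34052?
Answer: 6*√301 ≈ 104.10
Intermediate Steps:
√(44888 + x) = √(44888 - 34052) = √10836 = 6*√301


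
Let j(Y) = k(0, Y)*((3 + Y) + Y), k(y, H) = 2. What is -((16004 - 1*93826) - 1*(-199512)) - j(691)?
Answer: -124460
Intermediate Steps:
j(Y) = 6 + 4*Y (j(Y) = 2*((3 + Y) + Y) = 2*(3 + 2*Y) = 6 + 4*Y)
-((16004 - 1*93826) - 1*(-199512)) - j(691) = -((16004 - 1*93826) - 1*(-199512)) - (6 + 4*691) = -((16004 - 93826) + 199512) - (6 + 2764) = -(-77822 + 199512) - 1*2770 = -1*121690 - 2770 = -121690 - 2770 = -124460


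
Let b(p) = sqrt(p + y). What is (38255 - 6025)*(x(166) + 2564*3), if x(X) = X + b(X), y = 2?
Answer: 253263340 + 64460*sqrt(42) ≈ 2.5368e+8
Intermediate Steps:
b(p) = sqrt(2 + p) (b(p) = sqrt(p + 2) = sqrt(2 + p))
x(X) = X + sqrt(2 + X)
(38255 - 6025)*(x(166) + 2564*3) = (38255 - 6025)*((166 + sqrt(2 + 166)) + 2564*3) = 32230*((166 + sqrt(168)) + 7692) = 32230*((166 + 2*sqrt(42)) + 7692) = 32230*(7858 + 2*sqrt(42)) = 253263340 + 64460*sqrt(42)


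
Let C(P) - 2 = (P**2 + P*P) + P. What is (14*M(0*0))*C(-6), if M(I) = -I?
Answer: 0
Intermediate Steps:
C(P) = 2 + P + 2*P**2 (C(P) = 2 + ((P**2 + P*P) + P) = 2 + ((P**2 + P**2) + P) = 2 + (2*P**2 + P) = 2 + (P + 2*P**2) = 2 + P + 2*P**2)
(14*M(0*0))*C(-6) = (14*(-0*0))*(2 - 6 + 2*(-6)**2) = (14*(-1*0))*(2 - 6 + 2*36) = (14*0)*(2 - 6 + 72) = 0*68 = 0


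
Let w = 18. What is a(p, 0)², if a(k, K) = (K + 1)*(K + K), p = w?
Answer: 0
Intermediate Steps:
p = 18
a(k, K) = 2*K*(1 + K) (a(k, K) = (1 + K)*(2*K) = 2*K*(1 + K))
a(p, 0)² = (2*0*(1 + 0))² = (2*0*1)² = 0² = 0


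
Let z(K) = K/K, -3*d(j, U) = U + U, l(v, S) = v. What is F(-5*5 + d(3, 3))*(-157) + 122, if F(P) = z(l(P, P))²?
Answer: -35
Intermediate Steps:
d(j, U) = -2*U/3 (d(j, U) = -(U + U)/3 = -2*U/3)
z(K) = 1
F(P) = 1 (F(P) = 1² = 1)
F(-5*5 + d(3, 3))*(-157) + 122 = 1*(-157) + 122 = -157 + 122 = -35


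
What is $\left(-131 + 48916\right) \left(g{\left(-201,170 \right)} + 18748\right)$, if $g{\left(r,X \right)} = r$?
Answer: $904815395$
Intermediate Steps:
$\left(-131 + 48916\right) \left(g{\left(-201,170 \right)} + 18748\right) = \left(-131 + 48916\right) \left(-201 + 18748\right) = 48785 \cdot 18547 = 904815395$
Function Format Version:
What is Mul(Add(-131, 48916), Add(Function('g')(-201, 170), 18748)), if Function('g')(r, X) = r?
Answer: 904815395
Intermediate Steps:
Mul(Add(-131, 48916), Add(Function('g')(-201, 170), 18748)) = Mul(Add(-131, 48916), Add(-201, 18748)) = Mul(48785, 18547) = 904815395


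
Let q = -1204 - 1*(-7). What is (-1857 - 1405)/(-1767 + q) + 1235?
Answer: 1831901/1482 ≈ 1236.1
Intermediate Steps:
q = -1197 (q = -1204 + 7 = -1197)
(-1857 - 1405)/(-1767 + q) + 1235 = (-1857 - 1405)/(-1767 - 1197) + 1235 = -3262/(-2964) + 1235 = -3262*(-1/2964) + 1235 = 1631/1482 + 1235 = 1831901/1482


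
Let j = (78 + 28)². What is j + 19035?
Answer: 30271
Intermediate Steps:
j = 11236 (j = 106² = 11236)
j + 19035 = 11236 + 19035 = 30271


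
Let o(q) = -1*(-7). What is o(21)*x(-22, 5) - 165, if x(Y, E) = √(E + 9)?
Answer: -165 + 7*√14 ≈ -138.81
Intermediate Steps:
x(Y, E) = √(9 + E)
o(q) = 7
o(21)*x(-22, 5) - 165 = 7*√(9 + 5) - 165 = 7*√14 - 165 = -165 + 7*√14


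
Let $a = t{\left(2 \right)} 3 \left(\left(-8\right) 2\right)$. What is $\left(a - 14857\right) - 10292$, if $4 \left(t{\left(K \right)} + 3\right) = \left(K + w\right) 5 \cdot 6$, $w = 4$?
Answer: $-27165$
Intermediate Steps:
$t{\left(K \right)} = 27 + \frac{15 K}{2}$ ($t{\left(K \right)} = -3 + \frac{\left(K + 4\right) 5 \cdot 6}{4} = -3 + \frac{\left(4 + K\right) 30}{4} = -3 + \frac{120 + 30 K}{4} = -3 + \left(30 + \frac{15 K}{2}\right) = 27 + \frac{15 K}{2}$)
$a = -2016$ ($a = \left(27 + \frac{15}{2} \cdot 2\right) 3 \left(\left(-8\right) 2\right) = \left(27 + 15\right) 3 \left(-16\right) = 42 \cdot 3 \left(-16\right) = 126 \left(-16\right) = -2016$)
$\left(a - 14857\right) - 10292 = \left(-2016 - 14857\right) - 10292 = -16873 - 10292 = -27165$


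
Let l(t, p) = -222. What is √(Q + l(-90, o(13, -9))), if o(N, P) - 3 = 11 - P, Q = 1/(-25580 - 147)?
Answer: I*√146937059165/25727 ≈ 14.9*I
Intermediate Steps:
Q = -1/25727 (Q = 1/(-25727) = -1/25727 ≈ -3.8870e-5)
o(N, P) = 14 - P (o(N, P) = 3 + (11 - P) = 14 - P)
√(Q + l(-90, o(13, -9))) = √(-1/25727 - 222) = √(-5711395/25727) = I*√146937059165/25727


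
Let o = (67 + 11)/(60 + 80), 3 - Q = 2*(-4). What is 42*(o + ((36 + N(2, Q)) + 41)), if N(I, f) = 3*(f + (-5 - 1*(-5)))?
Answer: 23217/5 ≈ 4643.4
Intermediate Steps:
Q = 11 (Q = 3 - 2*(-4) = 3 - 1*(-8) = 3 + 8 = 11)
N(I, f) = 3*f (N(I, f) = 3*(f + (-5 + 5)) = 3*(f + 0) = 3*f)
o = 39/70 (o = 78/140 = 78*(1/140) = 39/70 ≈ 0.55714)
42*(o + ((36 + N(2, Q)) + 41)) = 42*(39/70 + ((36 + 3*11) + 41)) = 42*(39/70 + ((36 + 33) + 41)) = 42*(39/70 + (69 + 41)) = 42*(39/70 + 110) = 42*(7739/70) = 23217/5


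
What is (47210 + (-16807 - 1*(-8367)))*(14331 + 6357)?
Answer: 802073760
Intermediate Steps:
(47210 + (-16807 - 1*(-8367)))*(14331 + 6357) = (47210 + (-16807 + 8367))*20688 = (47210 - 8440)*20688 = 38770*20688 = 802073760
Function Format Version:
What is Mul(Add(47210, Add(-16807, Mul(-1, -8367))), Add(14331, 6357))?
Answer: 802073760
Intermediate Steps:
Mul(Add(47210, Add(-16807, Mul(-1, -8367))), Add(14331, 6357)) = Mul(Add(47210, Add(-16807, 8367)), 20688) = Mul(Add(47210, -8440), 20688) = Mul(38770, 20688) = 802073760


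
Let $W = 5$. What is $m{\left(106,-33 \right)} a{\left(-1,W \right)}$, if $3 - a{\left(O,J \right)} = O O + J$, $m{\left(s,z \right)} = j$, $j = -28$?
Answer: $84$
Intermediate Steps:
$m{\left(s,z \right)} = -28$
$a{\left(O,J \right)} = 3 - J - O^{2}$ ($a{\left(O,J \right)} = 3 - \left(O O + J\right) = 3 - \left(O^{2} + J\right) = 3 - \left(J + O^{2}\right) = 3 - J - O^{2}$)
$m{\left(106,-33 \right)} a{\left(-1,W \right)} = - 28 \left(3 - 5 - \left(-1\right)^{2}\right) = - 28 \left(3 - 5 - 1\right) = \left(-28\right) \left(-3\right) = 84$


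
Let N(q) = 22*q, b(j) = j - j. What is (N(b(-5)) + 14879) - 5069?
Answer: 9810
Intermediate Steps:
b(j) = 0
(N(b(-5)) + 14879) - 5069 = (22*0 + 14879) - 5069 = (0 + 14879) - 5069 = 14879 - 5069 = 9810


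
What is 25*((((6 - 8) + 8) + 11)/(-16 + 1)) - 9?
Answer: -112/3 ≈ -37.333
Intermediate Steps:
25*((((6 - 8) + 8) + 11)/(-16 + 1)) - 9 = 25*(((-2 + 8) + 11)/(-15)) - 9 = 25*((6 + 11)*(-1/15)) - 9 = 25*(17*(-1/15)) - 9 = 25*(-17/15) - 9 = -85/3 - 9 = -112/3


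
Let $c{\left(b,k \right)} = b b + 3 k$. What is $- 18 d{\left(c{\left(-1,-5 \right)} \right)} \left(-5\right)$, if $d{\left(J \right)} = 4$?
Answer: $360$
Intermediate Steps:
$c{\left(b,k \right)} = b^{2} + 3 k$
$- 18 d{\left(c{\left(-1,-5 \right)} \right)} \left(-5\right) = \left(-18\right) 4 \left(-5\right) = \left(-72\right) \left(-5\right) = 360$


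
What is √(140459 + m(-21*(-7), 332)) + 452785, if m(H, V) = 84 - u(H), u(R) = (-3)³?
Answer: 452785 + √140570 ≈ 4.5316e+5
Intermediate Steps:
u(R) = -27
m(H, V) = 111 (m(H, V) = 84 - 1*(-27) = 84 + 27 = 111)
√(140459 + m(-21*(-7), 332)) + 452785 = √(140459 + 111) + 452785 = √140570 + 452785 = 452785 + √140570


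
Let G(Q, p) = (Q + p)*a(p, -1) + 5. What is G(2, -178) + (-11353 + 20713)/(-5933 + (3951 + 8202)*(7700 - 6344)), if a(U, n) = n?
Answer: 45872603/253439 ≈ 181.00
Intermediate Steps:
G(Q, p) = 5 - Q - p (G(Q, p) = (Q + p)*(-1) + 5 = (-Q - p) + 5 = 5 - Q - p)
G(2, -178) + (-11353 + 20713)/(-5933 + (3951 + 8202)*(7700 - 6344)) = (5 - 1*2 - 1*(-178)) + (-11353 + 20713)/(-5933 + (3951 + 8202)*(7700 - 6344)) = (5 - 2 + 178) + 9360/(-5933 + 12153*1356) = 181 + 9360/(-5933 + 16479468) = 181 + 9360/16473535 = 181 + 9360*(1/16473535) = 181 + 144/253439 = 45872603/253439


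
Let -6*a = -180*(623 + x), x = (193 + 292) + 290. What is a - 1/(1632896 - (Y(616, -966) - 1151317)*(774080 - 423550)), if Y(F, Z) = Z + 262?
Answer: 16936192095850439/403819554026 ≈ 41940.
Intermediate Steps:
Y(F, Z) = 262 + Z
x = 775 (x = 485 + 290 = 775)
a = 41940 (a = -(-30)*(623 + 775) = -(-30)*1398 = -1/6*(-251640) = 41940)
a - 1/(1632896 - (Y(616, -966) - 1151317)*(774080 - 423550)) = 41940 - 1/(1632896 - ((262 - 966) - 1151317)*(774080 - 423550)) = 41940 - 1/(1632896 - (-704 - 1151317)*350530) = 41940 - 1/(1632896 - (-1152021)*350530) = 41940 - 1/(1632896 - 1*(-403817921130)) = 41940 - 1/(1632896 + 403817921130) = 41940 - 1/403819554026 = 16936192095850439/403819554026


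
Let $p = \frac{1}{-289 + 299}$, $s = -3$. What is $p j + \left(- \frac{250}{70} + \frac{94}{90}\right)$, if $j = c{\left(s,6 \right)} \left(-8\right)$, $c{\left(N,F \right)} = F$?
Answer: $- \frac{2308}{315} \approx -7.327$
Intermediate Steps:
$p = \frac{1}{10} \approx 0.1$
$j = -48$ ($j = 6 \left(-8\right) = -48$)
$p j + \left(- \frac{250}{70} + \frac{94}{90}\right) = \frac{1}{10} \left(-48\right) + \left(- \frac{250}{70} + \frac{94}{90}\right) = - \frac{24}{5} + \left(\left(-250\right) \frac{1}{70} + 94 \cdot \frac{1}{90}\right) = - \frac{24}{5} + \left(- \frac{25}{7} + \frac{47}{45}\right) = - \frac{24}{5} - \frac{796}{315} = - \frac{2308}{315}$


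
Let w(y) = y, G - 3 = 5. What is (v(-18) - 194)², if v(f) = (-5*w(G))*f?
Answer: 276676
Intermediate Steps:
G = 8 (G = 3 + 5 = 8)
v(f) = -40*f (v(f) = (-5*8)*f = -40*f)
(v(-18) - 194)² = (-40*(-18) - 194)² = (720 - 194)² = 526² = 276676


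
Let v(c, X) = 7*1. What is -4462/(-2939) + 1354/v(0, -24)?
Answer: 4010640/20573 ≈ 194.95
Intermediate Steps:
v(c, X) = 7
-4462/(-2939) + 1354/v(0, -24) = -4462/(-2939) + 1354/7 = -4462*(-1/2939) + 1354*(⅐) = 4462/2939 + 1354/7 = 4010640/20573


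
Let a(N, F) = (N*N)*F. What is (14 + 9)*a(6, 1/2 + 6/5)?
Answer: 7038/5 ≈ 1407.6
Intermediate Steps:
a(N, F) = F*N² (a(N, F) = N²*F = F*N²)
(14 + 9)*a(6, 1/2 + 6/5) = (14 + 9)*((1/2 + 6/5)*6²) = 23*((1*(½) + 6*(⅕))*36) = 23*((½ + 6/5)*36) = 23*((17/10)*36) = 23*(306/5) = 7038/5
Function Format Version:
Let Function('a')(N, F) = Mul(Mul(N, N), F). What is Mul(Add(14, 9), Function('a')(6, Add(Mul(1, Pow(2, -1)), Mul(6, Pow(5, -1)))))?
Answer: Rational(7038, 5) ≈ 1407.6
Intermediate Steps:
Function('a')(N, F) = Mul(F, Pow(N, 2)) (Function('a')(N, F) = Mul(Pow(N, 2), F) = Mul(F, Pow(N, 2)))
Mul(Add(14, 9), Function('a')(6, Add(Mul(1, Pow(2, -1)), Mul(6, Pow(5, -1))))) = Mul(Add(14, 9), Mul(Add(Mul(1, Pow(2, -1)), Mul(6, Pow(5, -1))), Pow(6, 2))) = Mul(23, Mul(Add(Mul(1, Rational(1, 2)), Mul(6, Rational(1, 5))), 36)) = Mul(23, Mul(Add(Rational(1, 2), Rational(6, 5)), 36)) = Mul(23, Mul(Rational(17, 10), 36)) = Mul(23, Rational(306, 5)) = Rational(7038, 5)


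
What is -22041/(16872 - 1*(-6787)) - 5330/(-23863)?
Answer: -399861913/564574717 ≈ -0.70825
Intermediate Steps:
-22041/(16872 - 1*(-6787)) - 5330/(-23863) = -22041/(16872 + 6787) - 5330*(-1/23863) = -22041/23659 + 5330/23863 = -399861913/564574717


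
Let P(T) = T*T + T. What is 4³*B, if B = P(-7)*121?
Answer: 325248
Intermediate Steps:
P(T) = T + T² (P(T) = T² + T = T + T²)
B = 5082 (B = -7*(1 - 7)*121 = -7*(-6)*121 = 42*121 = 5082)
4³*B = 4³*5082 = 64*5082 = 325248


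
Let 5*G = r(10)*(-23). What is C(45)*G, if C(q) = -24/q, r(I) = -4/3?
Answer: -736/225 ≈ -3.2711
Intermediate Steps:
r(I) = -4/3 (r(I) = -4*1/3 = -4/3)
G = 92/15 (G = (-4/3*(-23))/5 = (1/5)*(92/3) = 92/15 ≈ 6.1333)
C(45)*G = -24/45*(92/15) = -24*1/45*(92/15) = -8/15*92/15 = -736/225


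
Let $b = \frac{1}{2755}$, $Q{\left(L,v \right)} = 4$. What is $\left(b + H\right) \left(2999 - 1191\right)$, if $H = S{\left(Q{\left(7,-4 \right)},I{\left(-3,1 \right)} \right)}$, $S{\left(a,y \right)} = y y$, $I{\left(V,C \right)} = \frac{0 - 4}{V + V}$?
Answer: $\frac{19940432}{24795} \approx 804.21$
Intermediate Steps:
$b = \frac{1}{2755} \approx 0.00036298$
$I{\left(V,C \right)} = - \frac{2}{V}$ ($I{\left(V,C \right)} = - \frac{4}{2 V} = - 4 \frac{1}{2 V} = - \frac{2}{V}$)
$S{\left(a,y \right)} = y^{2}$
$H = \frac{4}{9}$ ($H = \left(- \frac{2}{-3}\right)^{2} = \left(\left(-2\right) \left(- \frac{1}{3}\right)\right)^{2} = \left(\frac{2}{3}\right)^{2} = \frac{4}{9} \approx 0.44444$)
$\left(b + H\right) \left(2999 - 1191\right) = \left(\frac{1}{2755} + \frac{4}{9}\right) \left(2999 - 1191\right) = \frac{11029}{24795} \cdot 1808 = \frac{19940432}{24795}$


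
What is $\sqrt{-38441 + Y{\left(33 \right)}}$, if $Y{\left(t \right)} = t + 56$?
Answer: $4 i \sqrt{2397} \approx 195.84 i$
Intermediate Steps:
$Y{\left(t \right)} = 56 + t$
$\sqrt{-38441 + Y{\left(33 \right)}} = \sqrt{-38441 + \left(56 + 33\right)} = \sqrt{-38441 + 89} = \sqrt{-38352} = 4 i \sqrt{2397}$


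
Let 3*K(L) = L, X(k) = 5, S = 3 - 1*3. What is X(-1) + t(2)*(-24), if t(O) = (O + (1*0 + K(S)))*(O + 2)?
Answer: -187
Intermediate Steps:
S = 0 (S = 3 - 3 = 0)
K(L) = L/3
t(O) = O*(2 + O) (t(O) = (O + (1*0 + (⅓)*0))*(O + 2) = (O + (0 + 0))*(2 + O) = (O + 0)*(2 + O) = O*(2 + O))
X(-1) + t(2)*(-24) = 5 + (2*(2 + 2))*(-24) = 5 + (2*4)*(-24) = 5 + 8*(-24) = 5 - 192 = -187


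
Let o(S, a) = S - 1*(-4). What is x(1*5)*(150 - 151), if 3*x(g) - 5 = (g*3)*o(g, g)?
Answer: -140/3 ≈ -46.667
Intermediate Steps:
o(S, a) = 4 + S (o(S, a) = S + 4 = 4 + S)
x(g) = 5/3 + g*(4 + g) (x(g) = 5/3 + ((g*3)*(4 + g))/3 = 5/3 + ((3*g)*(4 + g))/3 = 5/3 + (3*g*(4 + g))/3 = 5/3 + g*(4 + g))
x(1*5)*(150 - 151) = (5/3 + (1*5)*(4 + 1*5))*(150 - 151) = (5/3 + 5*(4 + 5))*(-1) = (5/3 + 5*9)*(-1) = (5/3 + 45)*(-1) = (140/3)*(-1) = -140/3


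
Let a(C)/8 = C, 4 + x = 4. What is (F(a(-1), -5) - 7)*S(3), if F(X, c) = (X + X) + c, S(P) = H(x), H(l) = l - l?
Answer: 0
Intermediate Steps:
x = 0 (x = -4 + 4 = 0)
H(l) = 0
a(C) = 8*C
S(P) = 0
F(X, c) = c + 2*X (F(X, c) = 2*X + c = c + 2*X)
(F(a(-1), -5) - 7)*S(3) = ((-5 + 2*(8*(-1))) - 7)*0 = ((-5 + 2*(-8)) - 7)*0 = ((-5 - 16) - 7)*0 = (-21 - 7)*0 = -28*0 = 0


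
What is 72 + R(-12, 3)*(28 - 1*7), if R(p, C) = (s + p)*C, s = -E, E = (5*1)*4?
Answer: -1944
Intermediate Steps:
E = 20 (E = 5*4 = 20)
s = -20 (s = -1*20 = -20)
R(p, C) = C*(-20 + p) (R(p, C) = (-20 + p)*C = C*(-20 + p))
72 + R(-12, 3)*(28 - 1*7) = 72 + (3*(-20 - 12))*(28 - 1*7) = 72 + (3*(-32))*(28 - 7) = 72 - 96*21 = 72 - 2016 = -1944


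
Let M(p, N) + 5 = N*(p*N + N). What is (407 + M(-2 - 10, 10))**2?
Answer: 487204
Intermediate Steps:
M(p, N) = -5 + N*(N + N*p) (M(p, N) = -5 + N*(p*N + N) = -5 + N*(N*p + N) = -5 + N*(N + N*p))
(407 + M(-2 - 10, 10))**2 = (407 + (-5 + 10**2 + (-2 - 10)*10**2))**2 = (407 + (-5 + 100 - 12*100))**2 = (407 + (-5 + 100 - 1200))**2 = (407 - 1105)**2 = (-698)**2 = 487204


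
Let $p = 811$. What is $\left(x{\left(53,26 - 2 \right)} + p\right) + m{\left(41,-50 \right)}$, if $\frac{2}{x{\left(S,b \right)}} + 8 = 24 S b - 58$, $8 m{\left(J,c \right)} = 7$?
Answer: $\frac{98925353}{121848} \approx 811.88$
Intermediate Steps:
$m{\left(J,c \right)} = \frac{7}{8}$ ($m{\left(J,c \right)} = \frac{1}{8} \cdot 7 = \frac{7}{8}$)
$x{\left(S,b \right)} = \frac{2}{-66 + 24 S b}$ ($x{\left(S,b \right)} = \frac{2}{-8 + \left(24 S b - 58\right)} = \frac{2}{-8 + \left(-58 + 24 S b\right)} = \frac{2}{-66 + 24 S b}$)
$\left(x{\left(53,26 - 2 \right)} + p\right) + m{\left(41,-50 \right)} = \left(\frac{1}{3 \left(-11 + 4 \cdot 53 \left(26 - 2\right)\right)} + 811\right) + \frac{7}{8} = \left(\frac{1}{3 \left(-11 + 4 \cdot 53 \cdot 24\right)} + 811\right) + \frac{7}{8} = \left(\frac{1}{3 \left(-11 + 5088\right)} + 811\right) + \frac{7}{8} = \left(\frac{1}{3 \cdot 5077} + 811\right) + \frac{7}{8} = \left(\frac{1}{3} \cdot \frac{1}{5077} + 811\right) + \frac{7}{8} = \left(\frac{1}{15231} + 811\right) + \frac{7}{8} = \frac{12352342}{15231} + \frac{7}{8} = \frac{98925353}{121848}$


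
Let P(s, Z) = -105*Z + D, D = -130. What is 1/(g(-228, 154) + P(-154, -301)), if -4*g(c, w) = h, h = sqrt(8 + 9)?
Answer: 503600/15850809983 + 4*sqrt(17)/15850809983 ≈ 3.1772e-5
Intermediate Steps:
h = sqrt(17) ≈ 4.1231
g(c, w) = -sqrt(17)/4
P(s, Z) = -130 - 105*Z (P(s, Z) = -105*Z - 130 = -130 - 105*Z)
1/(g(-228, 154) + P(-154, -301)) = 1/(-sqrt(17)/4 + (-130 - 105*(-301))) = 1/(-sqrt(17)/4 + (-130 + 31605)) = 1/(-sqrt(17)/4 + 31475) = 1/(31475 - sqrt(17)/4)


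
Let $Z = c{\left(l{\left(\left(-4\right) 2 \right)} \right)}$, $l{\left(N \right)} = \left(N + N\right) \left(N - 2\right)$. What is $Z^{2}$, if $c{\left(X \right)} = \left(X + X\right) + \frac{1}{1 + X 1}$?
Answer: $\frac{2654413441}{25921} \approx 1.024 \cdot 10^{5}$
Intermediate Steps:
$l{\left(N \right)} = 2 N \left(-2 + N\right)$
$c{\left(X \right)} = \frac{1}{1 + X} + 2 X$ ($c{\left(X \right)} = 2 X + \frac{1}{1 + X} = \frac{1}{1 + X} + 2 X$)
$Z = \frac{51521}{161}$ ($Z = \frac{1 + 2 \cdot 2 \left(\left(-4\right) 2\right) \left(-2 - 8\right) + 2 \left(2 \left(\left(-4\right) 2\right) \left(-2 - 8\right)\right)^{2}}{1 + 2 \left(\left(-4\right) 2\right) \left(-2 - 8\right)} = \frac{1 + 2 \cdot 2 \left(-8\right) \left(-2 - 8\right) + 2 \left(2 \left(-8\right) \left(-2 - 8\right)\right)^{2}}{1 + 2 \left(-8\right) \left(-2 - 8\right)} = \frac{1 + 2 \cdot 2 \left(-8\right) \left(-10\right) + 2 \left(2 \left(-8\right) \left(-10\right)\right)^{2}}{1 + 2 \left(-8\right) \left(-10\right)} = \frac{1 + 2 \cdot 160 + 2 \cdot 160^{2}}{1 + 160} = \frac{1 + 320 + 2 \cdot 25600}{161} = \frac{1 + 320 + 51200}{161} = \frac{1}{161} \cdot 51521 = \frac{51521}{161} \approx 320.01$)
$Z^{2} = \left(\frac{51521}{161}\right)^{2} = \frac{2654413441}{25921}$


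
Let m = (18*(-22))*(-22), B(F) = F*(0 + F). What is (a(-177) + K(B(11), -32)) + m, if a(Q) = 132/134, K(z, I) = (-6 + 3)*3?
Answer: 583167/67 ≈ 8704.0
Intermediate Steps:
B(F) = F**2 (B(F) = F*F = F**2)
K(z, I) = -9 (K(z, I) = -3*3 = -9)
a(Q) = 66/67 (a(Q) = 132*(1/134) = 66/67)
m = 8712 (m = -396*(-22) = 8712)
(a(-177) + K(B(11), -32)) + m = (66/67 - 9) + 8712 = -537/67 + 8712 = 583167/67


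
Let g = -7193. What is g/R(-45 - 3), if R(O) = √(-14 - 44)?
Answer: 7193*I*√58/58 ≈ 944.49*I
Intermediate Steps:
R(O) = I*√58 (R(O) = √(-58) = I*√58)
g/R(-45 - 3) = -7193*(-I*√58/58) = -(-7193)*I*√58/58 = 7193*I*√58/58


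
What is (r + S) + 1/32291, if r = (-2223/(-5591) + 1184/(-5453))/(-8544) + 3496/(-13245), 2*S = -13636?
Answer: -36172139841308291233297/5305183279190790240 ≈ -6818.3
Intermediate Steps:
S = -6818 (S = (½)*(-13636) = -6818)
r = -303578599267709/1150050569952480 (r = (-2223*(-1/5591) + 1184*(-1/5453))*(-1/8544) + 3496*(-1/13245) = (2223/5591 - 1184/5453)*(-1/8544) - 3496/13245 = (5502275/30487723)*(-1/8544) - 3496/13245 = -5502275/260487105312 - 3496/13245 = -303578599267709/1150050569952480 ≈ -0.26397)
(r + S) + 1/32291 = (-303578599267709/1150050569952480 - 6818) + 1/32291 = -7841348364535276349/1150050569952480 + 1/32291 = -36172139841308291233297/5305183279190790240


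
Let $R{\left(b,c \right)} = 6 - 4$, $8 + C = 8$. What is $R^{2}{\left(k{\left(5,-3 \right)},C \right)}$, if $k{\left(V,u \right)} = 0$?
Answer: $4$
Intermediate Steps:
$C = 0$ ($C = -8 + 8 = 0$)
$R{\left(b,c \right)} = 2$
$R^{2}{\left(k{\left(5,-3 \right)},C \right)} = 2^{2} = 4$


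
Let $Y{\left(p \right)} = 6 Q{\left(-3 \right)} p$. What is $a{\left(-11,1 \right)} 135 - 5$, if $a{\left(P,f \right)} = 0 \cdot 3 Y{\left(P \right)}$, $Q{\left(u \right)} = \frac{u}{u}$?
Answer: $-5$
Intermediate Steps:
$Q{\left(u \right)} = 1$
$Y{\left(p \right)} = 6 p$ ($Y{\left(p \right)} = 6 \cdot 1 p = 6 p$)
$a{\left(P,f \right)} = 0$ ($a{\left(P,f \right)} = 0 \cdot 3 \cdot 6 P = 0 \cdot 6 P = 0$)
$a{\left(-11,1 \right)} 135 - 5 = 0 \cdot 135 - 5 = 0 - 5 = -5$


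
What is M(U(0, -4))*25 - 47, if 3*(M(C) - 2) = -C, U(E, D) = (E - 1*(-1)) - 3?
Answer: 59/3 ≈ 19.667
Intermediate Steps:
U(E, D) = -2 + E (U(E, D) = (E + 1) - 3 = (1 + E) - 3 = -2 + E)
M(C) = 2 - C/3 (M(C) = 2 + (-C)/3 = 2 - C/3)
M(U(0, -4))*25 - 47 = (2 - (-2 + 0)/3)*25 - 47 = (2 - ⅓*(-2))*25 - 47 = (2 + ⅔)*25 - 47 = (8/3)*25 - 47 = 200/3 - 47 = 59/3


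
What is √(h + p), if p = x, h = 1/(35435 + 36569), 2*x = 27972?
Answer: √18127870057945/36002 ≈ 118.26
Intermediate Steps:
x = 13986 (x = (½)*27972 = 13986)
h = 1/72004 ≈ 1.3888e-5
p = 13986
√(h + p) = √(1/72004 + 13986) = √(1007047945/72004) = √18127870057945/36002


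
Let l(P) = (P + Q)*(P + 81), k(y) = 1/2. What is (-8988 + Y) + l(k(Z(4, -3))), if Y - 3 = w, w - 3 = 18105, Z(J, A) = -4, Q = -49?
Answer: 20681/4 ≈ 5170.3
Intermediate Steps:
w = 18108 (w = 3 + 18105 = 18108)
Y = 18111 (Y = 3 + 18108 = 18111)
k(y) = 1/2
l(P) = (-49 + P)*(81 + P) (l(P) = (P - 49)*(P + 81) = (-49 + P)*(81 + P))
(-8988 + Y) + l(k(Z(4, -3))) = (-8988 + 18111) + (-3969 + (1/2)**2 + 32*(1/2)) = 9123 + (-3969 + 1/4 + 16) = 9123 - 15811/4 = 20681/4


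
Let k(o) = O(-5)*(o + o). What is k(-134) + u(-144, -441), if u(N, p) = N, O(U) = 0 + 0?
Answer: -144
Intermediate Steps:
O(U) = 0
k(o) = 0 (k(o) = 0*(o + o) = 0*(2*o) = 0)
k(-134) + u(-144, -441) = 0 - 144 = -144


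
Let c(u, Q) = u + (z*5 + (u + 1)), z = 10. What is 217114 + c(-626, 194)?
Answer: 215913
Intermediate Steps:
c(u, Q) = 51 + 2*u (c(u, Q) = u + (10*5 + (u + 1)) = u + (50 + (1 + u)) = u + (51 + u) = 51 + 2*u)
217114 + c(-626, 194) = 217114 + (51 + 2*(-626)) = 217114 + (51 - 1252) = 217114 - 1201 = 215913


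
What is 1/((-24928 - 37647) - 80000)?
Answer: -1/142575 ≈ -7.0138e-6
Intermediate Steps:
1/((-24928 - 37647) - 80000) = 1/(-62575 - 80000) = 1/(-142575) = -1/142575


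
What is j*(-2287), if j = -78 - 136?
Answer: 489418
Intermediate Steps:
j = -214
j*(-2287) = -214*(-2287) = 489418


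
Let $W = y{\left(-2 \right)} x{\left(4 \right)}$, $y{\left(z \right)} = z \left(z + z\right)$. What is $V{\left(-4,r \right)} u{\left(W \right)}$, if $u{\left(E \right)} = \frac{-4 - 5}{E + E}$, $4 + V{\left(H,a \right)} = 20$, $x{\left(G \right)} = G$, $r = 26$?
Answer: $- \frac{9}{4} \approx -2.25$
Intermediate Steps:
$V{\left(H,a \right)} = 16$ ($V{\left(H,a \right)} = -4 + 20 = 16$)
$y{\left(z \right)} = 2 z^{2}$ ($y{\left(z \right)} = z 2 z = 2 z^{2}$)
$W = 32$ ($W = 2 \left(-2\right)^{2} \cdot 4 = 2 \cdot 4 \cdot 4 = 8 \cdot 4 = 32$)
$u{\left(E \right)} = - \frac{9}{2 E}$
$V{\left(-4,r \right)} u{\left(W \right)} = 16 \left(- \frac{9}{2 \cdot 32}\right) = 16 \left(\left(- \frac{9}{2}\right) \frac{1}{32}\right) = 16 \left(- \frac{9}{64}\right) = - \frac{9}{4}$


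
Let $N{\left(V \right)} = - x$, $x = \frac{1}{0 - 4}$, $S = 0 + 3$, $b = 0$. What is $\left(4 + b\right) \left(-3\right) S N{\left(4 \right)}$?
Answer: $-9$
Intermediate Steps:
$S = 3$
$x = - \frac{1}{4}$ ($x = \frac{1}{-4} = - \frac{1}{4} \approx -0.25$)
$N{\left(V \right)} = \frac{1}{4}$ ($N{\left(V \right)} = \left(-1\right) \left(- \frac{1}{4}\right) = \frac{1}{4}$)
$\left(4 + b\right) \left(-3\right) S N{\left(4 \right)} = \left(4 + 0\right) \left(-3\right) 3 \cdot \frac{1}{4} = 4 \left(-3\right) 3 \cdot \frac{1}{4} = \left(-12\right) 3 \cdot \frac{1}{4} = \left(-36\right) \frac{1}{4} = -9$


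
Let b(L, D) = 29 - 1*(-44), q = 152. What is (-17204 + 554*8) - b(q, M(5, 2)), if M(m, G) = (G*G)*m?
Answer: -12845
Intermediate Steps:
M(m, G) = m*G**2 (M(m, G) = G**2*m = m*G**2)
b(L, D) = 73 (b(L, D) = 29 + 44 = 73)
(-17204 + 554*8) - b(q, M(5, 2)) = (-17204 + 554*8) - 1*73 = (-17204 + 4432) - 73 = -12772 - 73 = -12845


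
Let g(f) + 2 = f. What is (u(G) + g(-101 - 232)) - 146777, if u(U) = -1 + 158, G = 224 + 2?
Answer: -146955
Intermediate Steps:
g(f) = -2 + f
G = 226
u(U) = 157
(u(G) + g(-101 - 232)) - 146777 = (157 + (-2 + (-101 - 232))) - 146777 = (157 + (-2 - 333)) - 146777 = (157 - 335) - 146777 = -178 - 146777 = -146955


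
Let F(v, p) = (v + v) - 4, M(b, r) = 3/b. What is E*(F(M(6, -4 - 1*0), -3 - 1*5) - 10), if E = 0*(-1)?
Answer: 0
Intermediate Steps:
E = 0
F(v, p) = -4 + 2*v (F(v, p) = 2*v - 4 = -4 + 2*v)
E*(F(M(6, -4 - 1*0), -3 - 1*5) - 10) = 0*((-4 + 2*(3/6)) - 10) = 0*((-4 + 2*(3*(⅙))) - 10) = 0*((-4 + 2*(½)) - 10) = 0*((-4 + 1) - 10) = 0*(-3 - 10) = 0*(-13) = 0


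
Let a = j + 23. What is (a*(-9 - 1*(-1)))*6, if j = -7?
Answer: -768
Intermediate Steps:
a = 16 (a = -7 + 23 = 16)
(a*(-9 - 1*(-1)))*6 = (16*(-9 - 1*(-1)))*6 = (16*(-9 + 1))*6 = (16*(-8))*6 = -128*6 = -768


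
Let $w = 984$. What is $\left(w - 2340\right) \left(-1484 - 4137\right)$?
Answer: $7622076$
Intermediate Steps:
$\left(w - 2340\right) \left(-1484 - 4137\right) = \left(984 - 2340\right) \left(-1484 - 4137\right) = \left(-1356\right) \left(-5621\right) = 7622076$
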